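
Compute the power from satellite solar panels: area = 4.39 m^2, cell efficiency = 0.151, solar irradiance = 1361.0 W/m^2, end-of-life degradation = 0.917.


P = area * eta * S * degradation
P = 4.39 * 0.151 * 1361.0 * 0.917
P = 827.3112 W

827.3112 W


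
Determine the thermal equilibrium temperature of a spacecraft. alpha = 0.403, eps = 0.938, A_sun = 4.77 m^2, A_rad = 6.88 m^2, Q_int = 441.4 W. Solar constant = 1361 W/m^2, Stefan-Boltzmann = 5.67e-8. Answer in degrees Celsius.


Numerator = alpha*S*A_sun + Q_int = 0.403*1361*4.77 + 441.4 = 3057.6639 W
Denominator = eps*sigma*A_rad = 0.938*5.67e-8*6.88 = 3.6591005e-07 W/K^4
T^4 = 8.3563267e+09 K^4
T = 302.3457 K = 29.1957 C

29.1957 degrees Celsius


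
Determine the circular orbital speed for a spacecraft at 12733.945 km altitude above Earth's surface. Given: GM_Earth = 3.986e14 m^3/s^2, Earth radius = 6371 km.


r = R_E + alt = 6371.0 + 12733.945 = 19104.9450 km = 1.9104945e+07 m
v = sqrt(mu/r) = sqrt(3.986e14 / 1.9104945e+07) = 4567.6808 m/s = 4.5677 km/s

4.5677 km/s


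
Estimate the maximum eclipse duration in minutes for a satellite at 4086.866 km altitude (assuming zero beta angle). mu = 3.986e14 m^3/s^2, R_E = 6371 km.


r = 10457.8660 km
T = 177.3881 min
Eclipse fraction = arcsin(R_E/r)/pi = arcsin(6371.0000/10457.8660)/pi
= arcsin(0.6092065)/pi = 0.2085119
Eclipse duration = 0.2085119 * 177.3881 = 36.9875 min

36.9875 minutes


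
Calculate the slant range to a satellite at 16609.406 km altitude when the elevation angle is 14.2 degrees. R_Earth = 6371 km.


h = 16609.406 km, el = 14.2 deg
d = -R_E*sin(el) + sqrt((R_E*sin(el))^2 + 2*R_E*h + h^2)
d = -6371.0000*sin(0.2478368) + sqrt((6371.0000*0.2453074)^2 + 2*6371.0000*16609.406 + 16609.406^2)
d = 20572.0044 km

20572.0044 km


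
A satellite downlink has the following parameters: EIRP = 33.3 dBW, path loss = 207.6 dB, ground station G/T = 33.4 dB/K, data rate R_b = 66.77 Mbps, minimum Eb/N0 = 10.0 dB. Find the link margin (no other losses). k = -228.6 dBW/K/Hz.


C/N0 = EIRP - FSPL + G/T - k = 33.3 - 207.6 + 33.4 - (-228.6)
C/N0 = 87.7000 dB-Hz
R_b = 66.77 Mbps = 6.677e+07 bps -> 10*log10(R_b) = 78.2458 dB-Hz
Eb/N0 = C/N0 - 10*log10(R_b) = 87.7000 - 78.2458 = 9.4542 dB
Margin = Eb/N0 - Eb/N0_req = 9.4542 - 10.0 = -0.5458138 dB (negative margin: link does not close)

-0.5458 dB


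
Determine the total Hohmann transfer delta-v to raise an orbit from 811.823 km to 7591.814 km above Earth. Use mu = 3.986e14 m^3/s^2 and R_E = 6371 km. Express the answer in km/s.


r1 = 7182.8230 km = 7.182823e+06 m
r2 = 13962.8140 km = 1.3962814e+07 m
dv1 = sqrt(mu/r1)*(sqrt(2*r2/(r1+r2)) - 1) = 1111.3606 m/s
dv2 = sqrt(mu/r2)*(1 - sqrt(2*r1/(r1+r2))) = 939.0943 m/s
total dv = |dv1| + |dv2| = 1111.3606 + 939.0943 = 2050.4549 m/s = 2.0505 km/s

2.0505 km/s


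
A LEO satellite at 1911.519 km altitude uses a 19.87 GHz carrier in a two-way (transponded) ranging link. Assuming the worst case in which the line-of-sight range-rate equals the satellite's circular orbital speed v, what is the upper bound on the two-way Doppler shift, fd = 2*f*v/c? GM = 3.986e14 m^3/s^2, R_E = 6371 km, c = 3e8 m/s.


r = 8.282519e+06 m
v = sqrt(mu/r) = 6937.2513 m/s (worst-case radial velocity)
f = 19.87 GHz = 1.987e+10 Hz
fd = 2*f*v/c = 2*1.987e+10*6937.2513/3.0e+08
fd = 918954.5551 Hz

918954.5551 Hz


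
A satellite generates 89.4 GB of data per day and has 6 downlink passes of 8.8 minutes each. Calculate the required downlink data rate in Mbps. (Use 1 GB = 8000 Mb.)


total contact time = 6 * 8.8 * 60 = 3168.0000 s
data = 89.4 GB = 715200.0000 Mb
rate = 715200.0000 / 3168.0000 = 225.7576 Mbps

225.7576 Mbps


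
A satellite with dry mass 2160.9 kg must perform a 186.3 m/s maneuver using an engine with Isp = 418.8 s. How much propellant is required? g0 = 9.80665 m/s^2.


ve = Isp * g0 = 418.8 * 9.80665 = 4107.025020 m/s
mass ratio = exp(dv/ve) = exp(186.3/4107.025020) = 1.04640586
m_prop = m_dry * (mr - 1) = 2160.9 * (1.04640586 - 1)
m_prop = 100.2784 kg

100.2784 kg


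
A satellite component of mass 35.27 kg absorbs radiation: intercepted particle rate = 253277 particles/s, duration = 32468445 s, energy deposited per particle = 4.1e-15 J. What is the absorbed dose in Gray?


Total energy deposited = rate * time * E_per
  = 253277 * 32468445 * 4.1e-15 = 0.03371639 J
Dose = E_total / mass = 0.03371639 / 35.27
Dose = 9.5595102e-04 Gy

9.5595e-04 Gy


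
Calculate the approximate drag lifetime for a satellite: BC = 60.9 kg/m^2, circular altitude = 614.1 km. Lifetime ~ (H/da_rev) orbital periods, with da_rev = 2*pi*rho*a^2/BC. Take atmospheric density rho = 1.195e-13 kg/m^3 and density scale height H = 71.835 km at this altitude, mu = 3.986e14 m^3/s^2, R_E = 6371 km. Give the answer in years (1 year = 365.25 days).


a = R_E + alt = 6985.1000 km = 6.9851e+06 m
da_rev = 2*pi*rho*a^2/BC = 2*pi*1.195e-13*(6.9851e+06)^2/60.9 = 0.601555548 m per revolution
N = H/da_rev = 71835.0000 m / 0.601555548 m = 119415.4059 revolutions
P = 2*pi*sqrt(a^3/mu) = 5809.9201 s
lifetime = N*P = 119415.4059 * 5809.9201 = 6.9379397e+08 s = 8030.0228 days
years = 8030.0228 / 365.25 = 21.9850 years

21.9850 years


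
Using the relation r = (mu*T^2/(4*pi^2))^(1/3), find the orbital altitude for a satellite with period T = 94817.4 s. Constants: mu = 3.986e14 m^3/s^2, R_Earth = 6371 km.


T = 94817.4 s
r = (mu*T^2/(4*pi^2))^(1/3) = (3.986e14 * 94817.4^2 / (4*pi^2))^(1/3)
r = 4.4941878e+07 m = 44941.8778 km
alt = r - R_E = 44941.8778 - 6371 = 38570.8778 km

38570.8778 km


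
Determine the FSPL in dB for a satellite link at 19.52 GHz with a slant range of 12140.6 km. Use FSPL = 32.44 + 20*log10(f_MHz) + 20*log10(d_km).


f = 19.52 GHz = 19520.0000 MHz
d = 12140.6 km
FSPL = 32.44 + 20*log10(19520.0000) + 20*log10(12140.6)
FSPL = 32.44 + 85.8096 + 81.6848
FSPL = 199.9344 dB

199.9344 dB


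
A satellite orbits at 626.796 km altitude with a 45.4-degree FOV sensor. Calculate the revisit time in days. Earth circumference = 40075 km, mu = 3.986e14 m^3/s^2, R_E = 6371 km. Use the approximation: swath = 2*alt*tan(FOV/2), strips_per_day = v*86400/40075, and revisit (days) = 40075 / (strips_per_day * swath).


swath = 2*626.796*tan(0.3961897) = 524.3889 km
v = sqrt(mu/r) = 7547.2374 m/s = 7.5472 km/s
strips/day = v*86400/40075 = 7.5472*86400/40075 = 16.2715
coverage/day = strips * swath = 16.2715 * 524.3889 = 8532.6062 km
revisit = 40075 / 8532.6062 = 4.6967 days

4.6967 days


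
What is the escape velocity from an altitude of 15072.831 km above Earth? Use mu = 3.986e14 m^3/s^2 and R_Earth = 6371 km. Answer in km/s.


r = 6371.0 + 15072.831 = 21443.8310 km = 2.1443831e+07 m
v_esc = sqrt(2*mu/r) = sqrt(2*3.986e14 / 2.1443831e+07)
v_esc = 6097.2283 m/s = 6.0972 km/s

6.0972 km/s


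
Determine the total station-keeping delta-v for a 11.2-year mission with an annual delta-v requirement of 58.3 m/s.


dV = rate * years = 58.3 * 11.2
dV = 652.9600 m/s

652.9600 m/s


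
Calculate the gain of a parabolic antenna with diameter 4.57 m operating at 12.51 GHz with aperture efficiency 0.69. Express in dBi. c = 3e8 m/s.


lambda = c/f = 3e8 / 1.251e+10 = 0.02398082 m
G = eta*(pi*D/lambda)^2 = 0.69*(pi*4.57/0.02398082)^2
G = 247316.6449 (linear)
G = 10*log10(247316.6449) = 53.9325 dBi

53.9325 dBi


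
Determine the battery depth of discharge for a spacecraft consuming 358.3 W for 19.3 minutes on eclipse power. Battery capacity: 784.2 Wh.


E_used = P * t / 60 = 358.3 * 19.3 / 60 = 115.2532 Wh
DOD = E_used / E_total * 100 = 115.2532 / 784.2 * 100
DOD = 14.6969 %

14.6969 %


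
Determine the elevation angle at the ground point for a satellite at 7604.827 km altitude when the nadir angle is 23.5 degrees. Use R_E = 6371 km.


r = R_E + alt = 13975.8270 km
Law of sines in the satellite / Earth-center / ground-point triangle:
  sin(nadir)/R_E = sin(90 + el)/r  =>  cos(el) = (r/R_E)*sin(nadir)
cos(el) = (13975.8270 / 6371.0000) * sin(23.5 deg) = 0.8747211
el = arccos(0.8747211) = 28.9880 deg
(Earth-central angle = 90 - nadir - el = 37.5120 deg)

28.9880 degrees


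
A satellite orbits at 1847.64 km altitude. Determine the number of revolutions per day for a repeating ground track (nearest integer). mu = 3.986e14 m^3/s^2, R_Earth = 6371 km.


r = 8.21864e+06 m
T = 2*pi*sqrt(r^3/mu) = 7415.0000 s = 123.5833 min
revs/day = 1440 / 123.5833 = 11.6521
Rounded: 12 revolutions per day

12 revolutions per day


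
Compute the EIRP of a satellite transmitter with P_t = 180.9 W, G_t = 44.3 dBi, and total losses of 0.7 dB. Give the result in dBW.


Pt = 180.9 W = 22.5744 dBW
EIRP = Pt_dBW + Gt - losses = 22.5744 + 44.3 - 0.7 = 66.1744 dBW

66.1744 dBW


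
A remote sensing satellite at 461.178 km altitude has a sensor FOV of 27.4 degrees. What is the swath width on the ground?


FOV = 27.4 deg = 0.4782202 rad
swath = 2 * alt * tan(FOV/2) = 2 * 461.178 * tan(0.2391101)
swath = 2 * 461.178 * 0.2437737
swath = 224.8462 km

224.8462 km


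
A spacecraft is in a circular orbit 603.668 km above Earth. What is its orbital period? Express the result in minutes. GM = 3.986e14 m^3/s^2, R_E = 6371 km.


r = 6974.6680 km = 6.974668e+06 m
T = 2*pi*sqrt(r^3/mu) = 2*pi*sqrt(3.3928966e+20 / 3.986e14)
T = 5796.9096 s = 96.6152 min

96.6152 minutes


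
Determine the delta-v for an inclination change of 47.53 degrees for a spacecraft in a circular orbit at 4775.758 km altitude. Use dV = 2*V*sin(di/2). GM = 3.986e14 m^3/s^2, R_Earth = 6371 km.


r = 11146.7580 km = 1.1146758e+07 m
V = sqrt(mu/r) = 5979.9061 m/s
di = 47.53 deg = 0.829555 rad
dV = 2*V*sin(di/2) = 2*5979.9061*sin(0.4147775)
dV = 4819.6405 m/s = 4.8196 km/s

4.8196 km/s


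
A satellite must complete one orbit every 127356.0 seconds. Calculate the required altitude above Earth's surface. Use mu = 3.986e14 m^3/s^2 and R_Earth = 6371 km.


T = 127356.0 s
r = (mu*T^2/(4*pi^2))^(1/3) = (3.986e14 * 127356.0^2 / (4*pi^2))^(1/3)
r = 5.4710682e+07 m = 54710.6817 km
alt = r - R_E = 54710.6817 - 6371 = 48339.6817 km

48339.6817 km


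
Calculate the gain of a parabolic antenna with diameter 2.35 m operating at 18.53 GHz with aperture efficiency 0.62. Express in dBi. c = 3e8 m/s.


lambda = c/f = 3e8 / 1.853e+10 = 0.01618996 m
G = eta*(pi*D/lambda)^2 = 0.62*(pi*2.35/0.01618996)^2
G = 128924.5098 (linear)
G = 10*log10(128924.5098) = 51.1034 dBi

51.1034 dBi


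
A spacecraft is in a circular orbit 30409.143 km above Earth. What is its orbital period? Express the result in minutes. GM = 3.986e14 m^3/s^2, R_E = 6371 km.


r = 36780.1430 km = 3.6780143e+07 m
T = 2*pi*sqrt(r^3/mu) = 2*pi*sqrt(4.9755402e+22 / 3.986e14)
T = 70199.0672 s = 1169.9845 min

1169.9845 minutes


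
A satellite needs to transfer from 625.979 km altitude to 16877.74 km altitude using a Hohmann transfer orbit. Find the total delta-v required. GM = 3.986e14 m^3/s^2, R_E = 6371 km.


r1 = 6996.9790 km = 6.996979e+06 m
r2 = 23248.7400 km = 2.324874e+07 m
dv1 = sqrt(mu/r1)*(sqrt(2*r2/(r1+r2)) - 1) = 1810.6037 m/s
dv2 = sqrt(mu/r2)*(1 - sqrt(2*r1/(r1+r2))) = 1324.1701 m/s
total dv = |dv1| + |dv2| = 1810.6037 + 1324.1701 = 3134.7738 m/s = 3.1348 km/s

3.1348 km/s


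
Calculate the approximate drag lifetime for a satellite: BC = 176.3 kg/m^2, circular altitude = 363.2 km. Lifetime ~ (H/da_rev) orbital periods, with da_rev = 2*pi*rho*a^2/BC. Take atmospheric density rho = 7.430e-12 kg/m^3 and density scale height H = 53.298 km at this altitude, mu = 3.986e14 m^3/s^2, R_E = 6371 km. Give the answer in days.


a = R_E + alt = 6734.2000 km = 6.7342e+06 m
da_rev = 2*pi*rho*a^2/BC = 2*pi*7.430e-12*(6.7342e+06)^2/176.3 = 12.008490 m per revolution
N = H/da_rev = 53298.0000 m / 12.008490 m = 4438.3600 revolutions
P = 2*pi*sqrt(a^3/mu) = 5499.7157 s
lifetime = N*P = 4438.3600 * 5499.7157 = 2.4409718e+07 s = 282.5199 days

282.5199 days


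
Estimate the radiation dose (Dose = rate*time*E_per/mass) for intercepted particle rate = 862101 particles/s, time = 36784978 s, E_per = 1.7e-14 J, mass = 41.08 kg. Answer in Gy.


Total energy deposited = rate * time * E_per
  = 862101 * 36784978 * 1.7e-14 = 0.5391102 J
Dose = E_total / mass = 0.5391102 / 41.08
Dose = 0.01312342 Gy

0.0131 Gy


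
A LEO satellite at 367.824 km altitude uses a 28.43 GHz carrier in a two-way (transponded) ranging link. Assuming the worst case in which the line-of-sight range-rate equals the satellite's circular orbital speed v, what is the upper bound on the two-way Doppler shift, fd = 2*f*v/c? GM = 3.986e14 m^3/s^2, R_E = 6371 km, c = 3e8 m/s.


r = 6.738824e+06 m
v = sqrt(mu/r) = 7690.8898 m/s (worst-case radial velocity)
f = 28.43 GHz = 2.843e+10 Hz
fd = 2*f*v/c = 2*2.843e+10*7690.8898/3.0e+08
fd = 1.45768e+06 Hz

1.4577e+06 Hz


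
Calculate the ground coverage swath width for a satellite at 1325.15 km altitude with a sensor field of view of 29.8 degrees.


FOV = 29.8 deg = 0.5201081 rad
swath = 2 * alt * tan(FOV/2) = 2 * 1325.15 * tan(0.2600541)
swath = 2 * 1325.15 * 0.2660794
swath = 705.1903 km

705.1903 km


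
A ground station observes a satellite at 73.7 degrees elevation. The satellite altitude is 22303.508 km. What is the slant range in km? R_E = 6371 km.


h = 22303.508 km, el = 73.7 deg
d = -R_E*sin(el) + sqrt((R_E*sin(el))^2 + 2*R_E*h + h^2)
d = -6371.0000*sin(1.2863) + sqrt((6371.0000*0.9598053)^2 + 2*6371.0000*22303.508 + 22303.508^2)
d = 22503.7808 km

22503.7808 km


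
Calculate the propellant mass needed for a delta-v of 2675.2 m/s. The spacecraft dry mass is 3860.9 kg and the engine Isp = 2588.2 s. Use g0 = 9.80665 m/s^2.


ve = Isp * g0 = 2588.2 * 9.80665 = 25381.571530 m/s
mass ratio = exp(dv/ve) = exp(2675.2/25381.571530) = 1.11115421
m_prop = m_dry * (mr - 1) = 3860.9 * (1.11115421 - 1)
m_prop = 429.1553 kg

429.1553 kg


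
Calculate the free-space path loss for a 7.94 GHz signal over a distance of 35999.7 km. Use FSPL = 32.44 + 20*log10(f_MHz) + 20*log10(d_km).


f = 7.94 GHz = 7940.0000 MHz
d = 35999.7 km
FSPL = 32.44 + 20*log10(7940.0000) + 20*log10(35999.7)
FSPL = 32.44 + 77.9964 + 91.1260
FSPL = 201.5624 dB

201.5624 dB


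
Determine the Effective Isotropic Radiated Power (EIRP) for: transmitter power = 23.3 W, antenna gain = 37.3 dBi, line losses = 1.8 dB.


Pt = 23.3 W = 13.6736 dBW
EIRP = Pt_dBW + Gt - losses = 13.6736 + 37.3 - 1.8 = 49.1736 dBW

49.1736 dBW


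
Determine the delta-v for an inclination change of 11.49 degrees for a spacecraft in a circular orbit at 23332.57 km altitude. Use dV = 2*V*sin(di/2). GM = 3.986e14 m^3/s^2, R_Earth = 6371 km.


r = 29703.5700 km = 2.970357e+07 m
V = sqrt(mu/r) = 3663.2311 m/s
di = 11.49 deg = 0.2005383 rad
dV = 2*V*sin(di/2) = 2*3663.2311*sin(0.1002692)
dV = 733.3879 m/s = 0.7333879 km/s

0.7334 km/s


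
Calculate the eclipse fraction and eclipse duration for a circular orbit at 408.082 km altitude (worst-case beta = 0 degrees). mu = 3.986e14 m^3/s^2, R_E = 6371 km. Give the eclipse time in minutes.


r = 6779.0820 km
T = 92.5798 min
Eclipse fraction = arcsin(R_E/r)/pi = arcsin(6371.0000/6779.0820)/pi
= arcsin(0.9398028)/pi = 0.3889914
Eclipse duration = 0.3889914 * 92.5798 = 36.0128 min

36.0128 minutes


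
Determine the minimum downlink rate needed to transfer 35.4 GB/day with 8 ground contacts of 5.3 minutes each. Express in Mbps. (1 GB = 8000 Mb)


total contact time = 8 * 5.3 * 60 = 2544.0000 s
data = 35.4 GB = 283200.0000 Mb
rate = 283200.0000 / 2544.0000 = 111.3208 Mbps

111.3208 Mbps


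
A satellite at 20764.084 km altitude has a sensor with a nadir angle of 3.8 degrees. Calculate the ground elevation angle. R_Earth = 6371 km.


r = R_E + alt = 27135.0840 km
Law of sines in the satellite / Earth-center / ground-point triangle:
  sin(nadir)/R_E = sin(90 + el)/r  =>  cos(el) = (r/R_E)*sin(nadir)
cos(el) = (27135.0840 / 6371.0000) * sin(3.8 deg) = 0.2822709
el = arccos(0.2822709) = 73.6042 deg
(Earth-central angle = 90 - nadir - el = 12.5958 deg)

73.6042 degrees


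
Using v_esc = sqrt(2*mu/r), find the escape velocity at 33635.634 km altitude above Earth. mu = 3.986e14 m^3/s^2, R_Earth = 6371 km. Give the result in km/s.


r = 6371.0 + 33635.634 = 40006.6340 km = 4.0006634e+07 m
v_esc = sqrt(2*mu/r) = sqrt(2*3.986e14 / 4.0006634e+07)
v_esc = 4463.9327 m/s = 4.4639 km/s

4.4639 km/s


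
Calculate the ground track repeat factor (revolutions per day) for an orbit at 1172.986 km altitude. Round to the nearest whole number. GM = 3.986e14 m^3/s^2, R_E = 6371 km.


r = 7.543986e+06 m
T = 2*pi*sqrt(r^3/mu) = 6520.9749 s = 108.6829 min
revs/day = 1440 / 108.6829 = 13.2496
Rounded: 13 revolutions per day

13 revolutions per day


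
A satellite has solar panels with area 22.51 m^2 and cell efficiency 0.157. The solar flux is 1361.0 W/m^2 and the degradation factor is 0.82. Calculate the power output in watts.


P = area * eta * S * degradation
P = 22.51 * 0.157 * 1361.0 * 0.82
P = 3944.0928 W

3944.0928 W


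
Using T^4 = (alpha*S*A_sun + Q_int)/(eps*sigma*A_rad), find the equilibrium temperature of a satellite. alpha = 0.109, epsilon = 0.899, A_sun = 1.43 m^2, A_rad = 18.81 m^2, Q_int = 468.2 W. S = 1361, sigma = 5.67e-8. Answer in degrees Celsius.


Numerator = alpha*S*A_sun + Q_int = 0.109*1361*1.43 + 468.2 = 680.3391 W
Denominator = eps*sigma*A_rad = 0.899*5.67e-8*18.81 = 9.5880777e-07 W/K^4
T^4 = 7.0956775e+08 K^4
T = 163.2106 K = -109.9394 C

-109.9394 degrees Celsius


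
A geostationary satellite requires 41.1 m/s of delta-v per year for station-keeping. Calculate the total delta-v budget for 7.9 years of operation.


dV = rate * years = 41.1 * 7.9
dV = 324.6900 m/s

324.6900 m/s


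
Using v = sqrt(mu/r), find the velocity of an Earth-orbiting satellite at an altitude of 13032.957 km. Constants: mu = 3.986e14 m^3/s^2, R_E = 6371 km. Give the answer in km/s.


r = R_E + alt = 6371.0 + 13032.957 = 19403.9570 km = 1.9403957e+07 m
v = sqrt(mu/r) = sqrt(3.986e14 / 1.9403957e+07) = 4532.3506 m/s = 4.5324 km/s

4.5324 km/s


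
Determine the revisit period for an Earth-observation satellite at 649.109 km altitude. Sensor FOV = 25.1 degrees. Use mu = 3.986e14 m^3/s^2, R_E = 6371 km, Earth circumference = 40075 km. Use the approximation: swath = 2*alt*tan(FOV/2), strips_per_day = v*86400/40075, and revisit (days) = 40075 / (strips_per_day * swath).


swath = 2*649.109*tan(0.2190388) = 288.9968 km
v = sqrt(mu/r) = 7535.2336 m/s = 7.5352 km/s
strips/day = v*86400/40075 = 7.5352*86400/40075 = 16.2456
coverage/day = strips * swath = 16.2456 * 288.9968 = 4694.9395 km
revisit = 40075 / 4694.9395 = 8.5358 days

8.5358 days


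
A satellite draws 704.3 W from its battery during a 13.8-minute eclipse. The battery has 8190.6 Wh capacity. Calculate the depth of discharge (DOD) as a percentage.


E_used = P * t / 60 = 704.3 * 13.8 / 60 = 161.9890 Wh
DOD = E_used / E_total * 100 = 161.9890 / 8190.6 * 100
DOD = 1.9777 %

1.9777 %


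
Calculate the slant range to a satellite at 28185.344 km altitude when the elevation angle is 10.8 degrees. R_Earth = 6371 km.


h = 28185.344 km, el = 10.8 deg
d = -R_E*sin(el) + sqrt((R_E*sin(el))^2 + 2*R_E*h + h^2)
d = -6371.0000*sin(0.1884956) + sqrt((6371.0000*0.1873813)^2 + 2*6371.0000*28185.344 + 28185.344^2)
d = 32791.1380 km

32791.1380 km


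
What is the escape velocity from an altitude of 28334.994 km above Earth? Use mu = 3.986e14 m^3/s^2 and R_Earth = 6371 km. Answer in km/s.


r = 6371.0 + 28334.994 = 34705.9940 km = 3.4705994e+07 m
v_esc = sqrt(2*mu/r) = sqrt(2*3.986e14 / 3.4705994e+07)
v_esc = 4792.7128 m/s = 4.7927 km/s

4.7927 km/s


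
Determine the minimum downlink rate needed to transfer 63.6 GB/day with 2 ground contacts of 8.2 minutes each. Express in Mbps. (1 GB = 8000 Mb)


total contact time = 2 * 8.2 * 60 = 984.0000 s
data = 63.6 GB = 508800.0000 Mb
rate = 508800.0000 / 984.0000 = 517.0732 Mbps

517.0732 Mbps


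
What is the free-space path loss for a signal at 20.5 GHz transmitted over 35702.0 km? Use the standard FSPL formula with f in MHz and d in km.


f = 20.5 GHz = 20500.0000 MHz
d = 35702.0 km
FSPL = 32.44 + 20*log10(20500.0000) + 20*log10(35702.0)
FSPL = 32.44 + 86.2351 + 91.0539
FSPL = 209.7289 dB

209.7289 dB


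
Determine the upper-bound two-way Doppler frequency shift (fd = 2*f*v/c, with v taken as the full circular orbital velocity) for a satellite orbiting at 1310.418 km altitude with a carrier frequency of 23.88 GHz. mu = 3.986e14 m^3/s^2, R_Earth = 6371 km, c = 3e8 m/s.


r = 7.681418e+06 m
v = sqrt(mu/r) = 7203.5728 m/s (worst-case radial velocity)
f = 23.88 GHz = 2.388e+10 Hz
fd = 2*f*v/c = 2*2.388e+10*7203.5728/3.0e+08
fd = 1.1468088e+06 Hz

1.1468e+06 Hz


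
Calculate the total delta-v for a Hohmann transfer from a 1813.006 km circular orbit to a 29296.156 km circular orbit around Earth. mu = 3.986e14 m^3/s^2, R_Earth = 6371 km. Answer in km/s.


r1 = 8184.0060 km = 8.184006e+06 m
r2 = 35667.1560 km = 3.5667156e+07 m
dv1 = sqrt(mu/r1)*(sqrt(2*r2/(r1+r2)) - 1) = 1922.2349 m/s
dv2 = sqrt(mu/r2)*(1 - sqrt(2*r1/(r1+r2))) = 1300.5800 m/s
total dv = |dv1| + |dv2| = 1922.2349 + 1300.5800 = 3222.8149 m/s = 3.2228 km/s

3.2228 km/s


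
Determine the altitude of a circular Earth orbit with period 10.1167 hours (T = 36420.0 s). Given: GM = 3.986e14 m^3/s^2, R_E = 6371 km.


T = 36420.0 s
r = (mu*T^2/(4*pi^2))^(1/3) = (3.986e14 * 36420.0^2 / (4*pi^2))^(1/3)
r = 2.3747568e+07 m = 23747.5684 km
alt = r - R_E = 23747.5684 - 6371 = 17376.5684 km

17376.5684 km


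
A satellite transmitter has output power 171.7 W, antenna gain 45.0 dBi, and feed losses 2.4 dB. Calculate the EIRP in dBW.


Pt = 171.7 W = 22.3477 dBW
EIRP = Pt_dBW + Gt - losses = 22.3477 + 45.0 - 2.4 = 64.9477 dBW

64.9477 dBW


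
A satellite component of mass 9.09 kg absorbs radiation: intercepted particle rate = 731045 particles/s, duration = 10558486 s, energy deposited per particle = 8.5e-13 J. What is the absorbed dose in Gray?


Total energy deposited = rate * time * E_per
  = 731045 * 10558486 * 8.5e-13 = 6.5609 J
Dose = E_total / mass = 6.5609 / 9.09
Dose = 0.7217733 Gy

0.7218 Gy


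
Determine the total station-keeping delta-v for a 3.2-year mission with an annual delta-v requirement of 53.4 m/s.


dV = rate * years = 53.4 * 3.2
dV = 170.8800 m/s

170.8800 m/s


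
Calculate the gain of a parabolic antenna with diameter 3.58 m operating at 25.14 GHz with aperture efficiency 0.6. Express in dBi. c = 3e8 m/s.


lambda = c/f = 3e8 / 2.514e+10 = 0.01193317 m
G = eta*(pi*D/lambda)^2 = 0.6*(pi*3.58/0.01193317)^2
G = 532972.8500 (linear)
G = 10*log10(532972.8500) = 57.2671 dBi

57.2671 dBi


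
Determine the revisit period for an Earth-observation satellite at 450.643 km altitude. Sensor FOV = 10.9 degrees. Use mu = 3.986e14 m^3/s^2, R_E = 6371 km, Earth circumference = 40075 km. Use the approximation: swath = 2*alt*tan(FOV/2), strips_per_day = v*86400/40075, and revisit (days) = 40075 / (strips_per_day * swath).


swath = 2*450.643*tan(0.09512044) = 85.9902 km
v = sqrt(mu/r) = 7644.0612 m/s = 7.6441 km/s
strips/day = v*86400/40075 = 7.6441*86400/40075 = 16.4803
coverage/day = strips * swath = 16.4803 * 85.9902 = 1417.1423 km
revisit = 40075 / 1417.1423 = 28.2787 days

28.2787 days


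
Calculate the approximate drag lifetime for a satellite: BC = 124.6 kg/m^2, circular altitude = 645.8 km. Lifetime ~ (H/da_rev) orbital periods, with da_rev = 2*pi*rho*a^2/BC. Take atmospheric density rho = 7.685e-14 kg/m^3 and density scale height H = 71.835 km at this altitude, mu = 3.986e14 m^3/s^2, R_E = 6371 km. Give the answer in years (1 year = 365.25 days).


a = R_E + alt = 7016.8000 km = 7.0168e+06 m
da_rev = 2*pi*rho*a^2/BC = 2*pi*7.685e-14*(7.0168e+06)^2/124.6 = 0.190802427 m per revolution
N = H/da_rev = 71835.0000 m / 0.190802427 m = 376488.9223 revolutions
P = 2*pi*sqrt(a^3/mu) = 5849.5151 s
lifetime = N*P = 376488.9223 * 5849.5151 = 2.2022776e+09 s = 25489.3246 days
years = 25489.3246 / 365.25 = 69.7860 years

69.7860 years


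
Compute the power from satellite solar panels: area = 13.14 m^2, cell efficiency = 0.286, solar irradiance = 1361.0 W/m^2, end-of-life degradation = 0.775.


P = area * eta * S * degradation
P = 13.14 * 0.286 * 1361.0 * 0.775
P = 3963.8866 W

3963.8866 W


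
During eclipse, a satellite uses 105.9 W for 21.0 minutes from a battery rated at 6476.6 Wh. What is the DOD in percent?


E_used = P * t / 60 = 105.9 * 21.0 / 60 = 37.0650 Wh
DOD = E_used / E_total * 100 = 37.0650 / 6476.6 * 100
DOD = 0.572291 %

0.5723 %


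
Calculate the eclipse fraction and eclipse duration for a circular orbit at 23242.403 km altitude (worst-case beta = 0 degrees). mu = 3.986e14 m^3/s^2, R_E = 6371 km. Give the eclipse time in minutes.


r = 29613.4030 km
T = 845.2641 min
Eclipse fraction = arcsin(R_E/r)/pi = arcsin(6371.0000/29613.4030)/pi
= arcsin(0.2151391)/pi = 0.06902048
Eclipse duration = 0.06902048 * 845.2641 = 58.3405 min

58.3405 minutes


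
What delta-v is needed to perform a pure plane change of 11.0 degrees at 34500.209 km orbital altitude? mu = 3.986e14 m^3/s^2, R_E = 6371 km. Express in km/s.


r = 40871.2090 km = 4.0871209e+07 m
V = sqrt(mu/r) = 3122.9131 m/s
di = 11.0 deg = 0.1919862 rad
dV = 2*V*sin(di/2) = 2*3122.9131*sin(0.09599311)
dV = 598.6359 m/s = 0.5986359 km/s

0.5986 km/s


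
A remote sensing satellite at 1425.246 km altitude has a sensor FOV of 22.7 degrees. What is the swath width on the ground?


FOV = 22.7 deg = 0.3961897 rad
swath = 2 * alt * tan(FOV/2) = 2 * 1425.246 * tan(0.1980949)
swath = 2 * 1425.246 * 0.2007274
swath = 572.1718 km

572.1718 km


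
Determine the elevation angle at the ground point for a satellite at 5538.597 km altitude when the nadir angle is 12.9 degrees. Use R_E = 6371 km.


r = R_E + alt = 11909.5970 km
Law of sines in the satellite / Earth-center / ground-point triangle:
  sin(nadir)/R_E = sin(90 + el)/r  =>  cos(el) = (r/R_E)*sin(nadir)
cos(el) = (11909.5970 / 6371.0000) * sin(12.9 deg) = 0.4173315
el = arccos(0.4173315) = 65.3338 deg
(Earth-central angle = 90 - nadir - el = 11.7662 deg)

65.3338 degrees


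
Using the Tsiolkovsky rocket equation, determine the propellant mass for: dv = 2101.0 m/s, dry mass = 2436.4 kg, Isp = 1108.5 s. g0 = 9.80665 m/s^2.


ve = Isp * g0 = 1108.5 * 9.80665 = 10870.671525 m/s
mass ratio = exp(dv/ve) = exp(2101.0/10870.671525) = 1.21321314
m_prop = m_dry * (mr - 1) = 2436.4 * (1.21321314 - 1)
m_prop = 519.4725 kg

519.4725 kg


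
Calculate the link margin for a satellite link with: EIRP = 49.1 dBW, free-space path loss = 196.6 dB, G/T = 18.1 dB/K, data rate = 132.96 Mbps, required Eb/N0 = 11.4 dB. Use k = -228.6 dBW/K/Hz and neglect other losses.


C/N0 = EIRP - FSPL + G/T - k = 49.1 - 196.6 + 18.1 - (-228.6)
C/N0 = 99.2000 dB-Hz
R_b = 132.96 Mbps = 1.3296e+08 bps -> 10*log10(R_b) = 81.2372 dB-Hz
Eb/N0 = C/N0 - 10*log10(R_b) = 99.2000 - 81.2372 = 17.9628 dB
Margin = Eb/N0 - Eb/N0_req = 17.9628 - 11.4 = 6.5628 dB (link closes)

6.5628 dB


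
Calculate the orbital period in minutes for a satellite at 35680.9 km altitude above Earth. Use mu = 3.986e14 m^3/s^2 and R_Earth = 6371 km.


r = 42051.9000 km = 4.20519e+07 m
T = 2*pi*sqrt(r^3/mu) = 2*pi*sqrt(7.4362994e+22 / 3.986e14)
T = 85820.2264 s = 1430.3371 min

1430.3371 minutes


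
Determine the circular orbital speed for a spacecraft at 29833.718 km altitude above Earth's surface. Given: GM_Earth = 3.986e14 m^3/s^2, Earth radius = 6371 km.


r = R_E + alt = 6371.0 + 29833.718 = 36204.7180 km = 3.6204718e+07 m
v = sqrt(mu/r) = sqrt(3.986e14 / 3.6204718e+07) = 3318.0740 m/s = 3.3181 km/s

3.3181 km/s


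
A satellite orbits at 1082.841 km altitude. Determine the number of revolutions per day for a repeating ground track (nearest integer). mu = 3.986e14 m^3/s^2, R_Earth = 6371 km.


r = 7.453841e+06 m
T = 2*pi*sqrt(r^3/mu) = 6404.4436 s = 106.7407 min
revs/day = 1440 / 106.7407 = 13.4906
Rounded: 13 revolutions per day

13 revolutions per day


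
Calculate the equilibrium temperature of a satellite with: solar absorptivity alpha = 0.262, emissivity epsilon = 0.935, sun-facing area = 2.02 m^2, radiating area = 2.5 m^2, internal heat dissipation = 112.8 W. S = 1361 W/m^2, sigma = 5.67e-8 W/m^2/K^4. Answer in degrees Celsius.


Numerator = alpha*S*A_sun + Q_int = 0.262*1361*2.02 + 112.8 = 833.0956 W
Denominator = eps*sigma*A_rad = 0.935*5.67e-8*2.5 = 1.3253625e-07 W/K^4
T^4 = 6.2857946e+09 K^4
T = 281.5724 K = 8.4224 C

8.4224 degrees Celsius


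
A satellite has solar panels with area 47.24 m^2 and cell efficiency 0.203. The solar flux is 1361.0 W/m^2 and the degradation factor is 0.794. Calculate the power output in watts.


P = area * eta * S * degradation
P = 47.24 * 0.203 * 1361.0 * 0.794
P = 10362.9775 W

10362.9775 W


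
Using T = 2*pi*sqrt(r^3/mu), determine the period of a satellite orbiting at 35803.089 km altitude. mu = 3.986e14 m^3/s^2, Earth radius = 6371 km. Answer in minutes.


r = 42174.0890 km = 4.2174089e+07 m
T = 2*pi*sqrt(r^3/mu) = 2*pi*sqrt(7.5013103e+22 / 3.986e14)
T = 86194.5460 s = 1436.5758 min

1436.5758 minutes


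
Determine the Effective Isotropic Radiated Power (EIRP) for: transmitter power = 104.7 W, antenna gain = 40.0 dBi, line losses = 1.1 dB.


Pt = 104.7 W = 20.1995 dBW
EIRP = Pt_dBW + Gt - losses = 20.1995 + 40.0 - 1.1 = 59.0995 dBW

59.0995 dBW


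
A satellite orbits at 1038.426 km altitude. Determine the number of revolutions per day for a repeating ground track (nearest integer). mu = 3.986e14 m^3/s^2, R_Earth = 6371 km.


r = 7.409426e+06 m
T = 2*pi*sqrt(r^3/mu) = 6347.2860 s = 105.7881 min
revs/day = 1440 / 105.7881 = 13.6121
Rounded: 14 revolutions per day

14 revolutions per day


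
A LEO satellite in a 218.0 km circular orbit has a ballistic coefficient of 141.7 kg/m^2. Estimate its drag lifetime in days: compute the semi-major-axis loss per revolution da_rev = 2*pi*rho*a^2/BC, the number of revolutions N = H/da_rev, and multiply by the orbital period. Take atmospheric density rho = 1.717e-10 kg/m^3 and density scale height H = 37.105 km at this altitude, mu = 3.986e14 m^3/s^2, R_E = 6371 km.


a = R_E + alt = 6589.0000 km = 6.589e+06 m
da_rev = 2*pi*rho*a^2/BC = 2*pi*1.717e-10*(6.589e+06)^2/141.7 = 330.536427 m per revolution
N = H/da_rev = 37105.0000 m / 330.536427 m = 112.2569 revolutions
P = 2*pi*sqrt(a^3/mu) = 5322.8041 s
lifetime = N*P = 112.2569 * 5322.8041 = 597521.5734 s = 6.9158 days

6.9158 days


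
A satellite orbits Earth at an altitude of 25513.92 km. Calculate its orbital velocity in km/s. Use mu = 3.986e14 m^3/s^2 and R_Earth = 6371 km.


r = R_E + alt = 6371.0 + 25513.92 = 31884.9200 km = 3.188492e+07 m
v = sqrt(mu/r) = sqrt(3.986e14 / 3.188492e+07) = 3535.7047 m/s = 3.5357 km/s

3.5357 km/s


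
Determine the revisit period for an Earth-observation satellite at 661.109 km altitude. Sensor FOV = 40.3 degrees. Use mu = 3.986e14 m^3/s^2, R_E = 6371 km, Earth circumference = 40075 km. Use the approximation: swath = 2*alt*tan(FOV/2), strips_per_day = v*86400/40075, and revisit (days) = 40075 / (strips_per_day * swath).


swath = 2*661.109*tan(0.3516838) = 485.1719 km
v = sqrt(mu/r) = 7528.8016 m/s = 7.5288 km/s
strips/day = v*86400/40075 = 7.5288*86400/40075 = 16.2318
coverage/day = strips * swath = 16.2318 * 485.1719 = 7875.2015 km
revisit = 40075 / 7875.2015 = 5.0888 days

5.0888 days


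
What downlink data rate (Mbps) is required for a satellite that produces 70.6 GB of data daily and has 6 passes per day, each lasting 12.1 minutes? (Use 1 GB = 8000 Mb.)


total contact time = 6 * 12.1 * 60 = 4356.0000 s
data = 70.6 GB = 564800.0000 Mb
rate = 564800.0000 / 4356.0000 = 129.6602 Mbps

129.6602 Mbps


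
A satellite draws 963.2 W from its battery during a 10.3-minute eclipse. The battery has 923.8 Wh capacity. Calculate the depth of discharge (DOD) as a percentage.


E_used = P * t / 60 = 963.2 * 10.3 / 60 = 165.3493 Wh
DOD = E_used / E_total * 100 = 165.3493 / 923.8 * 100
DOD = 17.8988 %

17.8988 %


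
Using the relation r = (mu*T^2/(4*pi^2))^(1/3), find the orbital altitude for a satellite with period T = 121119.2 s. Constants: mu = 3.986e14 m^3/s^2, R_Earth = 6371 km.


T = 121119.2 s
r = (mu*T^2/(4*pi^2))^(1/3) = (3.986e14 * 121119.2^2 / (4*pi^2))^(1/3)
r = 5.2909604e+07 m = 52909.6045 km
alt = r - R_E = 52909.6045 - 6371 = 46538.6045 km

46538.6045 km


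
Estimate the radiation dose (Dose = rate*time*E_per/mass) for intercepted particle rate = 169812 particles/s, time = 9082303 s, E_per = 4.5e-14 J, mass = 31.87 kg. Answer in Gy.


Total energy deposited = rate * time * E_per
  = 169812 * 9082303 * 4.5e-14 = 0.06940278 J
Dose = E_total / mass = 0.06940278 / 31.87
Dose = 0.002177684 Gy

0.0022 Gy


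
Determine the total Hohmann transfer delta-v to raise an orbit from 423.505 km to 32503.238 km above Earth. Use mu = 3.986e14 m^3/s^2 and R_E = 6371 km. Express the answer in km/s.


r1 = 6794.5050 km = 6.794505e+06 m
r2 = 38874.2380 km = 3.8874238e+07 m
dv1 = sqrt(mu/r1)*(sqrt(2*r2/(r1+r2)) - 1) = 2334.3848 m/s
dv2 = sqrt(mu/r2)*(1 - sqrt(2*r1/(r1+r2))) = 1455.4056 m/s
total dv = |dv1| + |dv2| = 2334.3848 + 1455.4056 = 3789.7904 m/s = 3.7898 km/s

3.7898 km/s


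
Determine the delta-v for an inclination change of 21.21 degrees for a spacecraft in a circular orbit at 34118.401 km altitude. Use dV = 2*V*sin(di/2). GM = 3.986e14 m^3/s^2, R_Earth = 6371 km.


r = 40489.4010 km = 4.0489401e+07 m
V = sqrt(mu/r) = 3137.6029 m/s
di = 21.21 deg = 0.3701843 rad
dV = 2*V*sin(di/2) = 2*3137.6029*sin(0.1850922)
dV = 1154.8708 m/s = 1.1549 km/s

1.1549 km/s


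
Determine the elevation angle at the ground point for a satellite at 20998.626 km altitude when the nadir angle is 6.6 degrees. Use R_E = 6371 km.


r = R_E + alt = 27369.6260 km
Law of sines in the satellite / Earth-center / ground-point triangle:
  sin(nadir)/R_E = sin(90 + el)/r  =>  cos(el) = (r/R_E)*sin(nadir)
cos(el) = (27369.6260 / 6371.0000) * sin(6.6 deg) = 0.4937666
el = arccos(0.4937666) = 60.4116 deg
(Earth-central angle = 90 - nadir - el = 22.9884 deg)

60.4116 degrees


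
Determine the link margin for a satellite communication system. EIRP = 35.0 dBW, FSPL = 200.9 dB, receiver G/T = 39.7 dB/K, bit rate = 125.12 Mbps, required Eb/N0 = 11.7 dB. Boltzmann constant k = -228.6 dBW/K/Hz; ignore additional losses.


C/N0 = EIRP - FSPL + G/T - k = 35.0 - 200.9 + 39.7 - (-228.6)
C/N0 = 102.4000 dB-Hz
R_b = 125.12 Mbps = 1.2512e+08 bps -> 10*log10(R_b) = 80.9733 dB-Hz
Eb/N0 = C/N0 - 10*log10(R_b) = 102.4000 - 80.9733 = 21.4267 dB
Margin = Eb/N0 - Eb/N0_req = 21.4267 - 11.7 = 9.7267 dB (link closes)

9.7267 dB


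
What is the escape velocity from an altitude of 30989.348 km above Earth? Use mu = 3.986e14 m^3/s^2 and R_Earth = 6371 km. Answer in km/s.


r = 6371.0 + 30989.348 = 37360.3480 km = 3.7360348e+07 m
v_esc = sqrt(2*mu/r) = sqrt(2*3.986e14 / 3.7360348e+07)
v_esc = 4619.3215 m/s = 4.6193 km/s

4.6193 km/s


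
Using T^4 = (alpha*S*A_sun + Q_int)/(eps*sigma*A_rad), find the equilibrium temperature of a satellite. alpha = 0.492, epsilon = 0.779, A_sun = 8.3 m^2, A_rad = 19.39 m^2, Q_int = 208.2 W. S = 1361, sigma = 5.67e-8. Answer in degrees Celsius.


Numerator = alpha*S*A_sun + Q_int = 0.492*1361*8.3 + 208.2 = 5765.9796 W
Denominator = eps*sigma*A_rad = 0.779*5.67e-8*19.39 = 8.5644273e-07 W/K^4
T^4 = 6.7324754e+09 K^4
T = 286.4466 K = 13.2966 C

13.2966 degrees Celsius


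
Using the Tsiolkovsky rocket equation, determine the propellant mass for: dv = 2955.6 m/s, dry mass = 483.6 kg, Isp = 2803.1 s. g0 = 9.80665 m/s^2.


ve = Isp * g0 = 2803.1 * 9.80665 = 27489.020615 m/s
mass ratio = exp(dv/ve) = exp(2955.6/27489.020615) = 1.11351234
m_prop = m_dry * (mr - 1) = 483.6 * (1.11351234 - 1)
m_prop = 54.8946 kg

54.8946 kg


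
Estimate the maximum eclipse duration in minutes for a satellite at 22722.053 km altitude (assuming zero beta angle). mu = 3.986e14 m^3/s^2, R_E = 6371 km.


r = 29093.0530 km
T = 823.0835 min
Eclipse fraction = arcsin(R_E/r)/pi = arcsin(6371.0000/29093.0530)/pi
= arcsin(0.218987)/pi = 0.07027523
Eclipse duration = 0.07027523 * 823.0835 = 57.8424 min

57.8424 minutes


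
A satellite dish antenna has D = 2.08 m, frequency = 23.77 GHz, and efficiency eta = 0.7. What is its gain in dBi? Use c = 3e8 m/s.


lambda = c/f = 3e8 / 2.377e+10 = 0.01262095 m
G = eta*(pi*D/lambda)^2 = 0.7*(pi*2.08/0.01262095)^2
G = 187646.4313 (linear)
G = 10*log10(187646.4313) = 52.7334 dBi

52.7334 dBi


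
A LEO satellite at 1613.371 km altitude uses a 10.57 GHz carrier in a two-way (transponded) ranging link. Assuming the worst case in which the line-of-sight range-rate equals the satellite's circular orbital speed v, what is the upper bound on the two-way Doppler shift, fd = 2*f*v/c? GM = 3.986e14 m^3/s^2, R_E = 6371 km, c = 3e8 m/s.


r = 7.984371e+06 m
v = sqrt(mu/r) = 7065.5877 m/s (worst-case radial velocity)
f = 10.57 GHz = 1.057e+10 Hz
fd = 2*f*v/c = 2*1.057e+10*7065.5877/3.0e+08
fd = 497888.4150 Hz

497888.4150 Hz


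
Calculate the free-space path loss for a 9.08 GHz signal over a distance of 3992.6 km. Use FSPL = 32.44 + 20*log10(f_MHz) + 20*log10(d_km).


f = 9.08 GHz = 9080.0000 MHz
d = 3992.6 km
FSPL = 32.44 + 20*log10(9080.0000) + 20*log10(3992.6)
FSPL = 32.44 + 79.1617 + 72.0251
FSPL = 183.6268 dB

183.6268 dB


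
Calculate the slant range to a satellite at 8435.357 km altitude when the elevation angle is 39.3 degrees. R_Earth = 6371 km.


h = 8435.357 km, el = 39.3 deg
d = -R_E*sin(el) + sqrt((R_E*sin(el))^2 + 2*R_E*h + h^2)
d = -6371.0000*sin(0.6859144) + sqrt((6371.0000*0.6333809)^2 + 2*6371.0000*8435.357 + 8435.357^2)
d = 9926.1762 km

9926.1762 km


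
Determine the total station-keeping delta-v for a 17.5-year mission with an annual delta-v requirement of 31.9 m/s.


dV = rate * years = 31.9 * 17.5
dV = 558.2500 m/s

558.2500 m/s


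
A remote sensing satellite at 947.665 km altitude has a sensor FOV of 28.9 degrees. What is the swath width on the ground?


FOV = 28.9 deg = 0.5044002 rad
swath = 2 * alt * tan(FOV/2) = 2 * 947.665 * tan(0.2522001)
swath = 2 * 947.665 * 0.2576868
swath = 488.4015 km

488.4015 km


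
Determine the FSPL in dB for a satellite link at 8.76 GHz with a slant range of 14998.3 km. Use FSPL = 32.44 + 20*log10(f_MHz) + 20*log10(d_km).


f = 8.76 GHz = 8760.0000 MHz
d = 14998.3 km
FSPL = 32.44 + 20*log10(8760.0000) + 20*log10(14998.3)
FSPL = 32.44 + 78.8501 + 83.5208
FSPL = 194.8109 dB

194.8109 dB


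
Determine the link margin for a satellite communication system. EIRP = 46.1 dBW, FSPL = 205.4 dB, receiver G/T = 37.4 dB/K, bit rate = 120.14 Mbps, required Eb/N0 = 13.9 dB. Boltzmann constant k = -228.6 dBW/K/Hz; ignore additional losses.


C/N0 = EIRP - FSPL + G/T - k = 46.1 - 205.4 + 37.4 - (-228.6)
C/N0 = 106.7000 dB-Hz
R_b = 120.14 Mbps = 1.2014e+08 bps -> 10*log10(R_b) = 80.7969 dB-Hz
Eb/N0 = C/N0 - 10*log10(R_b) = 106.7000 - 80.7969 = 25.9031 dB
Margin = Eb/N0 - Eb/N0_req = 25.9031 - 13.9 = 12.0031 dB (link closes)

12.0031 dB


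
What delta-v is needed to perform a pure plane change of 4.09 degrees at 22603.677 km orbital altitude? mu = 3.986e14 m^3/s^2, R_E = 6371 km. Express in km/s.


r = 28974.6770 km = 2.8974677e+07 m
V = sqrt(mu/r) = 3709.0215 m/s
di = 4.09 deg = 0.07138397 rad
dV = 2*V*sin(di/2) = 2*3709.0215*sin(0.03569198)
dV = 264.7085 m/s = 0.2647085 km/s

0.2647 km/s


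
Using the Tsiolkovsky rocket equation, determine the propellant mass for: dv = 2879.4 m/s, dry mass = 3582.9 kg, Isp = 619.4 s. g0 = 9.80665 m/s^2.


ve = Isp * g0 = 619.4 * 9.80665 = 6074.239010 m/s
mass ratio = exp(dv/ve) = exp(2879.4/6074.239010) = 1.60646271
m_prop = m_dry * (mr - 1) = 3582.9 * (1.60646271 - 1)
m_prop = 2172.8953 kg

2172.8953 kg


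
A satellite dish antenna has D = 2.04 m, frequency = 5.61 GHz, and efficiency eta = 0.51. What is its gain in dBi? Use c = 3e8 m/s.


lambda = c/f = 3e8 / 5.61e+09 = 0.05347594 m
G = eta*(pi*D/lambda)^2 = 0.51*(pi*2.04/0.05347594)^2
G = 7325.0985 (linear)
G = 10*log10(7325.0985) = 38.6481 dBi

38.6481 dBi
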